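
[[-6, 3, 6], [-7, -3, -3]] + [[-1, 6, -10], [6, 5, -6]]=[[-7, 9, -4], [-1, 2, -9]]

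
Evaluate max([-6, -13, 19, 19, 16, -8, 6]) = 19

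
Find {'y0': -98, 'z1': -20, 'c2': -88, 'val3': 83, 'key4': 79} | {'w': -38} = {'y0': -98, 'z1': -20, 'c2': -88, 'val3': 83, 'key4': 79, 'w': -38}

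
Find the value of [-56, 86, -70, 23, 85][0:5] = [-56, 86, -70, 23, 85]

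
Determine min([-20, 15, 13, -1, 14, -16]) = -20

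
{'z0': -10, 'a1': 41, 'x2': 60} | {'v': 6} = {'z0': -10, 'a1': 41, 'x2': 60, 'v': 6}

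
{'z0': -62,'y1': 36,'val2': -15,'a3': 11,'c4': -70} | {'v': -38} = {'z0': -62, 'y1': 36, 'val2': -15, 'a3': 11, 'c4': -70, 'v': -38}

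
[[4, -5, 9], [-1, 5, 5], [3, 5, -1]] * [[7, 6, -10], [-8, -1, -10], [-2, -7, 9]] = C[0][0] = (4)*(7) + (-5)*(-8) + (9)*(-2) = 50
C[0][1] = (4)*(6) + (-5)*(-1) + (9)*(-7) = -34
C[0][2] = (4)*(-10) + (-5)*(-10) + (9)*(9) = 91
C[1][0] = (-1)*(7) + (5)*(-8) + (5)*(-2) = -57
C[1][1] = (-1)*(6) + (5)*(-1) + (5)*(-7) = -46
C[1][2] = (-1)*(-10) + (5)*(-10) + (5)*(9) = 5
... (3 more cells)
= [[50, -34, 91], [-57, -46, 5], [-17, 20, -89]]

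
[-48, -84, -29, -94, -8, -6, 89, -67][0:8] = [-48, -84, -29, -94, -8, -6, 89, -67]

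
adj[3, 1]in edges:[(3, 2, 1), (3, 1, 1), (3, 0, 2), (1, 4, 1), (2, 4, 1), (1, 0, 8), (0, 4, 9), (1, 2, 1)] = 1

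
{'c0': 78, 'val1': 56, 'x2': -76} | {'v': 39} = {'c0': 78, 'val1': 56, 'x2': -76, 'v': 39}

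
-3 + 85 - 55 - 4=23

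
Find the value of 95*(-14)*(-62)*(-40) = -3298400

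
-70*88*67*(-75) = 30954000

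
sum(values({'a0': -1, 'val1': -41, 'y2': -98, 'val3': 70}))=-70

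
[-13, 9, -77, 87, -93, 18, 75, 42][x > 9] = keep x where x > 9: -13✗, 9✗, -77✗, 87✓, -93✗, 18✓, 75✓, 42✓
= [87, 18, 75, 42]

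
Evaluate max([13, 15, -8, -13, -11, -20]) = 15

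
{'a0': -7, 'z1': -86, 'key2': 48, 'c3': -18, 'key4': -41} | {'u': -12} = {'a0': -7, 'z1': -86, 'key2': 48, 'c3': -18, 'key4': -41, 'u': -12}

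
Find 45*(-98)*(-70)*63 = 19448100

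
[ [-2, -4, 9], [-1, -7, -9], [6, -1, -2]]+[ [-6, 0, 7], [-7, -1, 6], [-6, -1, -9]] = [[-8, -4, 16], [-8, -8, -3], [0, -2, -11]]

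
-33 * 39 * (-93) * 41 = 4907331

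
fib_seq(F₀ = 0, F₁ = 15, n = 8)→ [0, 15, 15, 30, 45, 75, 120, 195]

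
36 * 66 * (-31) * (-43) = 3167208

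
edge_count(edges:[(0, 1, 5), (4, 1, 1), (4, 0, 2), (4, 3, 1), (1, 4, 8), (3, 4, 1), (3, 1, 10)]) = 7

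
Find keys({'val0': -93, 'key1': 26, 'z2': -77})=['val0', 'key1', 'z2']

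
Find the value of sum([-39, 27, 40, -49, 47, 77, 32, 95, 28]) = 258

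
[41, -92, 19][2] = 19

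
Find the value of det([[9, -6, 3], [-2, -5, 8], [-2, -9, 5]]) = 483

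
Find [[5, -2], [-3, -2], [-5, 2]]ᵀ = [[5, -3, -5], [-2, -2, 2]]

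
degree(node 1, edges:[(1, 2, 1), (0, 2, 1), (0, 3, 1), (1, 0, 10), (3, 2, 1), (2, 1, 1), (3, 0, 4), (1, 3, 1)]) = 4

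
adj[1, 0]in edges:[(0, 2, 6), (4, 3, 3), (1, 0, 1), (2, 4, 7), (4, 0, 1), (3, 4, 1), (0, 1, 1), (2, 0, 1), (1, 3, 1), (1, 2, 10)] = 1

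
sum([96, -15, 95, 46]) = 96 + (-15) + 95 + 46
= 222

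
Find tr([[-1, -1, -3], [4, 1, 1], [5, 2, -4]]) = diagonal: (-1) + 1 + (-4)
= -4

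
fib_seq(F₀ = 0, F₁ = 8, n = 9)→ F_2 = F_1 + F_0 = 8
F_3 = F_2 + F_1 = 16
F_4 = F_3 + F_2 = 24
...
= [0, 8, 8, 16, 24, 40, 64, 104, 168]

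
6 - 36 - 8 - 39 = -77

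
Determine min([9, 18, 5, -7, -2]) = -7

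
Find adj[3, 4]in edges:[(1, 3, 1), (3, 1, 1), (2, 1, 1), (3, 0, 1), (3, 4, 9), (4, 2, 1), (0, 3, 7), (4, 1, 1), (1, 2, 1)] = 9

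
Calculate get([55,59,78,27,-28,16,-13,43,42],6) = -13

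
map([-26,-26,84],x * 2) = -26*2=-52, -26*2=-52, 84*2=168
= [-52, -52, 168]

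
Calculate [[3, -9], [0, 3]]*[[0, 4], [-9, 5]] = C[0][0] = (3)*(0) + (-9)*(-9) = 81
C[0][1] = (3)*(4) + (-9)*(5) = -33
C[1][0] = (0)*(0) + (3)*(-9) = -27
C[1][1] = (0)*(4) + (3)*(5) = 15
= [[81, -33], [-27, 15]]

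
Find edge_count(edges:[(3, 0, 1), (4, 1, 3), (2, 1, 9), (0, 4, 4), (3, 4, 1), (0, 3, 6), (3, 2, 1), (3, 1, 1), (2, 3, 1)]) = 9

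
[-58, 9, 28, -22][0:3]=[-58, 9, 28]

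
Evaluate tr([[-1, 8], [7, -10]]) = diagonal: (-1) + (-10)
= -11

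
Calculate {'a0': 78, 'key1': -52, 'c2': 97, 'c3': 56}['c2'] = 97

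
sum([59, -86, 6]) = -21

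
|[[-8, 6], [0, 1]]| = -8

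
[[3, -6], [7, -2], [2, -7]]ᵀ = [[3, 7, 2], [-6, -2, -7]]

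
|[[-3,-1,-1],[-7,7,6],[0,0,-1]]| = (1)*(-3)*det([[7, 6], [0, -1]]) + (-1)*(-1)*det([[-7, 6], [0, -1]]) + (1)*(-1)*det([[-7, 7], [0, 0]])
= 21 + 7 + 0
= 28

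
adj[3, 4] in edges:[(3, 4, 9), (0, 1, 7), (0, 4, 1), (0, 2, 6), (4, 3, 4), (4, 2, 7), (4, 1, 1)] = 9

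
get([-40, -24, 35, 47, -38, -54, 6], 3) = 47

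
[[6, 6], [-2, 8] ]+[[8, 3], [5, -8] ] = [[14, 9], [3, 0]]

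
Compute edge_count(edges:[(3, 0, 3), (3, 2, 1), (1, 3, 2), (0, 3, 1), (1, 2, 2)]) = 5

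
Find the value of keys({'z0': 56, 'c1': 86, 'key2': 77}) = ['z0', 'c1', 'key2']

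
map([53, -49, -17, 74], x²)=[2809, 2401, 289, 5476]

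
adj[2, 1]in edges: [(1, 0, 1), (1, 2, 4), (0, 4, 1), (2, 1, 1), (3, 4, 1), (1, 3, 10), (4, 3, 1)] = 1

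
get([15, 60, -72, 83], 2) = -72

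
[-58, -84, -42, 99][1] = -84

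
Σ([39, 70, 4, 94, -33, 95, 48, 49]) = 39 + 70 + 4 + 94 + (-33) + 95 + 48 + 49
= 366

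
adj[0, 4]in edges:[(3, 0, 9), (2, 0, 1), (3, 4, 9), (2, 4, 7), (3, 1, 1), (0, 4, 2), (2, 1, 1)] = 2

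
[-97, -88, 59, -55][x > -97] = keep x where x > -97: -97✗, -88✓, 59✓, -55✓
= [-88, 59, -55]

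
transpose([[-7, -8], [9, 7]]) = [[-7, 9], [-8, 7]]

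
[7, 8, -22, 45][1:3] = [8, -22]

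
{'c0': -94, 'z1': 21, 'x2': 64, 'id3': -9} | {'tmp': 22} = {'c0': -94, 'z1': 21, 'x2': 64, 'id3': -9, 'tmp': 22}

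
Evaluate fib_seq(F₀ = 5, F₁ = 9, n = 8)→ [5, 9, 14, 23, 37, 60, 97, 157]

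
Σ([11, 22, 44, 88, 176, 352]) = 693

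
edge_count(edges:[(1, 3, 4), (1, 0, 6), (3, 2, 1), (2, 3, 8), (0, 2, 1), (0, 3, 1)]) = 6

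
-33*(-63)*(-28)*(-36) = 2095632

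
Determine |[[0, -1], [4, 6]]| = 4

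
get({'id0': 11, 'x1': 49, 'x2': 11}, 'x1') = 49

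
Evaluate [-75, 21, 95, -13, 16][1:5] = [21, 95, -13, 16]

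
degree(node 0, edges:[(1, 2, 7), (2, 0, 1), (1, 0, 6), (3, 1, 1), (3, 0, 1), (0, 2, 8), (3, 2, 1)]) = incident: (2,0), (1,0), (3,0), (0,2)
= 4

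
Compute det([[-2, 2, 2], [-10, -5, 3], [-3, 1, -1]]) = (1)*(-2)*det([[-5, 3], [1, -1]]) + (-1)*(2)*det([[-10, 3], [-3, -1]]) + (1)*(2)*det([[-10, -5], [-3, 1]])
= -4 + -38 + -50
= -92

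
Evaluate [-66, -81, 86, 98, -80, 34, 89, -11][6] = 89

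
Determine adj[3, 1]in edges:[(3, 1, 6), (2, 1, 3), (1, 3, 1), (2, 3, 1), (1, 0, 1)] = 6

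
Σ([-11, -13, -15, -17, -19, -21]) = -96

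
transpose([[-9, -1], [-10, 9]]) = [[-9, -10], [-1, 9]]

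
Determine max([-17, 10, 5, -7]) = 10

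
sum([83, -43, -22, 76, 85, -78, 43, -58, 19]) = 105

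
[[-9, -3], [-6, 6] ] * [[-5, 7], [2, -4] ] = C[0][0] = (-9)*(-5) + (-3)*(2) = 39
C[0][1] = (-9)*(7) + (-3)*(-4) = -51
C[1][0] = (-6)*(-5) + (6)*(2) = 42
C[1][1] = (-6)*(7) + (6)*(-4) = -66
= [[39, -51], [42, -66]]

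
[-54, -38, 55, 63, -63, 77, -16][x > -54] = keep x where x > -54: -54✗, -38✓, 55✓, 63✓, -63✗, 77✓, -16✓
= [-38, 55, 63, 77, -16]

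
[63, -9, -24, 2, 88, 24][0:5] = [63, -9, -24, 2, 88]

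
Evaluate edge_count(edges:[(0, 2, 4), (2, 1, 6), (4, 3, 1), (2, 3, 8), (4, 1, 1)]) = 5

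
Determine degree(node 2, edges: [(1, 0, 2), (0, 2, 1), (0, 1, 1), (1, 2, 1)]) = 2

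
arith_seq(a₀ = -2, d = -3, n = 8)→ [-2, -5, -8, -11, -14, -17, -20, -23]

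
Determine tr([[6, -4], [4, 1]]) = 7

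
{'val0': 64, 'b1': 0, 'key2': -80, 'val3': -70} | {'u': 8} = {'val0': 64, 'b1': 0, 'key2': -80, 'val3': -70, 'u': 8}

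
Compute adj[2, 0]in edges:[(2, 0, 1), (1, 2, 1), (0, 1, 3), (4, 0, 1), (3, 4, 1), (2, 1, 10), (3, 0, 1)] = 1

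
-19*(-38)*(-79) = -57038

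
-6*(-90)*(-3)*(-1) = 1620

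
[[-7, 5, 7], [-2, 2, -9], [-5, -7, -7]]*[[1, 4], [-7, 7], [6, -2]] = [[0, -7], [-70, 24], [2, -55]]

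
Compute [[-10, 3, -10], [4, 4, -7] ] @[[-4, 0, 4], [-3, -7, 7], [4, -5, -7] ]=[[-9, 29, 51], [-56, 7, 93]]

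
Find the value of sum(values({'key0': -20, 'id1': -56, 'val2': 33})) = -43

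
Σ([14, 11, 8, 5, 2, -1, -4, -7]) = 28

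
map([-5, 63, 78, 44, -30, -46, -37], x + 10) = -5+10=5, 63+10=73, 78+10=88, 44+10=54, -30+10=-20, -46+10=-36, -37+10=-27
= [5, 73, 88, 54, -20, -36, -27]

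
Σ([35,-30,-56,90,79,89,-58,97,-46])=200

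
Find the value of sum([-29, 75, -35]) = (-29) + 75 + (-35)
= 11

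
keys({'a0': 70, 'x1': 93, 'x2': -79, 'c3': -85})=['a0', 'x1', 'x2', 'c3']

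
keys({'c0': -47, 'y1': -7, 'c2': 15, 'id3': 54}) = ['c0', 'y1', 'c2', 'id3']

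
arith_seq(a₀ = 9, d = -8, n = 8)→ a_0 = 9 + 0*-8 = 9
a_1 = 9 + 1*-8 = 1
a_2 = 9 + 2*-8 = -7
...
= [9, 1, -7, -15, -23, -31, -39, -47]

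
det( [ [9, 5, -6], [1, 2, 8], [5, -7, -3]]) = 767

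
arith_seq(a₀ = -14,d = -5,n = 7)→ [-14, -19, -24, -29, -34, -39, -44]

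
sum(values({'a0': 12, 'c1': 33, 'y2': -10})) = 35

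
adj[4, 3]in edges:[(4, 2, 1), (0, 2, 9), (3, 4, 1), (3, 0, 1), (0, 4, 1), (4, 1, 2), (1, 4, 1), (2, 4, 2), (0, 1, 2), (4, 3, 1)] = 1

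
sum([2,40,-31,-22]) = 2 + 40 + (-31) + (-22)
= -11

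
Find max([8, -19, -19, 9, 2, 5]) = 9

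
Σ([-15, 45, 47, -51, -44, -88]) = -106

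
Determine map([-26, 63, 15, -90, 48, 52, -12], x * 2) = [-52, 126, 30, -180, 96, 104, -24]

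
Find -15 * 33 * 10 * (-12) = 59400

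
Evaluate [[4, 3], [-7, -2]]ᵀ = [[4, -7], [3, -2]]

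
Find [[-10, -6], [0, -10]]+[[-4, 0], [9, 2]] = [[-14, -6], [9, -8]]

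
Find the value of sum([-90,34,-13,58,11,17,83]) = (-90) + 34 + (-13) + 58 + 11 + 17 + 83
= 100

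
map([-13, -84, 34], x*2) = -13*2=-26, -84*2=-168, 34*2=68
= [-26, -168, 68]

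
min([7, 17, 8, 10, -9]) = -9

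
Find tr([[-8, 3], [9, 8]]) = diagonal: (-8) + 8
= 0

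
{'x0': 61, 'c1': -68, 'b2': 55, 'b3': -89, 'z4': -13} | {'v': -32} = {'x0': 61, 'c1': -68, 'b2': 55, 'b3': -89, 'z4': -13, 'v': -32}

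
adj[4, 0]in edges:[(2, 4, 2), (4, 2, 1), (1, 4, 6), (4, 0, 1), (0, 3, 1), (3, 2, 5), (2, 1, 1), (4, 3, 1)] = 1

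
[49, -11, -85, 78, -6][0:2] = [49, -11]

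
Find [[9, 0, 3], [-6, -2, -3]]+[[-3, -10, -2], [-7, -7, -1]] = [[6, -10, 1], [-13, -9, -4]]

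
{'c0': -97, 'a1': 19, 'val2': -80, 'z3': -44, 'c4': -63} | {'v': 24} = {'c0': -97, 'a1': 19, 'val2': -80, 'z3': -44, 'c4': -63, 'v': 24}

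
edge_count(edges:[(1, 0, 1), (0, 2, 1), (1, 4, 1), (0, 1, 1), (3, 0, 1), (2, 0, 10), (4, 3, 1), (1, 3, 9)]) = 8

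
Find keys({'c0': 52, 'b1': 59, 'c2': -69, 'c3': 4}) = ['c0', 'b1', 'c2', 'c3']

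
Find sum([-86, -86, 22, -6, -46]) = (-86) + (-86) + 22 + (-6) + (-46)
= -202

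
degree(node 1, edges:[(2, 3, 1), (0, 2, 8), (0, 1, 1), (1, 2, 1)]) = 2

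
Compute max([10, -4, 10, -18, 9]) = 10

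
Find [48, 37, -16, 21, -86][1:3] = [37, -16]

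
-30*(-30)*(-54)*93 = -4519800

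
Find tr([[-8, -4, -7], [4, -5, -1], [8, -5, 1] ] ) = diagonal: (-8) + (-5) + 1
= -12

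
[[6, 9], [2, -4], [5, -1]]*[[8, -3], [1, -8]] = C[0][0] = (6)*(8) + (9)*(1) = 57
C[0][1] = (6)*(-3) + (9)*(-8) = -90
C[1][0] = (2)*(8) + (-4)*(1) = 12
C[1][1] = (2)*(-3) + (-4)*(-8) = 26
C[2][0] = (5)*(8) + (-1)*(1) = 39
C[2][1] = (5)*(-3) + (-1)*(-8) = -7
= [[57, -90], [12, 26], [39, -7]]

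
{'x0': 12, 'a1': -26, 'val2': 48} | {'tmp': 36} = {'x0': 12, 'a1': -26, 'val2': 48, 'tmp': 36}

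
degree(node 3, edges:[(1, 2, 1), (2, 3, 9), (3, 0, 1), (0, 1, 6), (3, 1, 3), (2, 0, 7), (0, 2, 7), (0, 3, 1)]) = incident: (2,3), (3,0), (3,1), (0,3)
= 4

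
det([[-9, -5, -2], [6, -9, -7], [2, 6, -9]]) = (1)*(-9)*det([[-9, -7], [6, -9]]) + (-1)*(-5)*det([[6, -7], [2, -9]]) + (1)*(-2)*det([[6, -9], [2, 6]])
= -1107 + -200 + -108
= -1415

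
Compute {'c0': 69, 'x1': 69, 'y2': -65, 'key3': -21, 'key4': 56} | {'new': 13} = {'c0': 69, 'x1': 69, 'y2': -65, 'key3': -21, 'key4': 56, 'new': 13}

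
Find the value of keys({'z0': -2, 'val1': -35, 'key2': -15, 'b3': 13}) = ['z0', 'val1', 'key2', 'b3']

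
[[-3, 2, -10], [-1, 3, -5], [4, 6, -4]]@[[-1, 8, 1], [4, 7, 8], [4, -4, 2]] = [[-29, 30, -7], [-7, 33, 13], [4, 90, 44]]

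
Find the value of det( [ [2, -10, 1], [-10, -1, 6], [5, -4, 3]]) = -513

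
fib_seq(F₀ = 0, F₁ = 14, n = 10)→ F_2 = F_1 + F_0 = 14
F_3 = F_2 + F_1 = 28
F_4 = F_3 + F_2 = 42
...
= [0, 14, 14, 28, 42, 70, 112, 182, 294, 476]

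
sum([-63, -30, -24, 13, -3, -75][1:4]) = slice → [-30, -24, 13]
(-30) + (-24) + 13
= -41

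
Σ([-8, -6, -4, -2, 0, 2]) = -18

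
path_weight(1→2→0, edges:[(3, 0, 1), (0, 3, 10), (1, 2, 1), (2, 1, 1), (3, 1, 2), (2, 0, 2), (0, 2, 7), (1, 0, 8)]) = 3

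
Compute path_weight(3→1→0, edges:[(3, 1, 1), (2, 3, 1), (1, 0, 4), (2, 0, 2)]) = 5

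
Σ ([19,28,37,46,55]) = 19 + 28 + 37 + 46 + 55
= 185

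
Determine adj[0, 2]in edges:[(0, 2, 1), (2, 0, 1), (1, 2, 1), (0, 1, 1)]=1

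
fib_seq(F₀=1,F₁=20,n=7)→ F_2 = F_1 + F_0 = 21
F_3 = F_2 + F_1 = 41
F_4 = F_3 + F_2 = 62
...
= [1, 20, 21, 41, 62, 103, 165]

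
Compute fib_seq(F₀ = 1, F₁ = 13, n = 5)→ F_2 = F_1 + F_0 = 14
F_3 = F_2 + F_1 = 27
F_4 = F_3 + F_2 = 41
= [1, 13, 14, 27, 41]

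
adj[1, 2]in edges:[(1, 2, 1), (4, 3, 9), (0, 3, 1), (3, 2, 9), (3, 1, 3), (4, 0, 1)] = 1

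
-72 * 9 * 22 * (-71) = 1012176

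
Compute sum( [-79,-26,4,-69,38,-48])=(-79) + (-26) + 4 + (-69) + 38 + (-48)
= -180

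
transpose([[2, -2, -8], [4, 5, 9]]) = [[2, 4], [-2, 5], [-8, 9]]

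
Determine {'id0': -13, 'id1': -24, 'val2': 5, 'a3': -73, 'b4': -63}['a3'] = -73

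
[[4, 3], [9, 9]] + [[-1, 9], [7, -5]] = [[3, 12], [16, 4]]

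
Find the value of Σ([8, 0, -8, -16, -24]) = 8 + 0 + (-8) + (-16) + (-24)
= -40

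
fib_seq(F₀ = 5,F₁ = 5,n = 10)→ F_2 = F_1 + F_0 = 10
F_3 = F_2 + F_1 = 15
F_4 = F_3 + F_2 = 25
...
= [5, 5, 10, 15, 25, 40, 65, 105, 170, 275]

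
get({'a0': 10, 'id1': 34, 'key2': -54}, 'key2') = -54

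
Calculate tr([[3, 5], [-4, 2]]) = 5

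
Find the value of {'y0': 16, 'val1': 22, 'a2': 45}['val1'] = 22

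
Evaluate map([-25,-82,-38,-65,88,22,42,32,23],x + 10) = -25+10=-15, -82+10=-72, -38+10=-28, -65+10=-55, 88+10=98, 22+10=32, 42+10=52, 32+10=42, 23+10=33
= [-15, -72, -28, -55, 98, 32, 52, 42, 33]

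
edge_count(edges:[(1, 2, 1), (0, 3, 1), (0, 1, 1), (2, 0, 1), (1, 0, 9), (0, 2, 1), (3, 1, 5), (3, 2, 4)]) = 8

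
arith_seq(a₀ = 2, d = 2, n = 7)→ a_0 = 2 + 0*2 = 2
a_1 = 2 + 1*2 = 4
a_2 = 2 + 2*2 = 6
...
= [2, 4, 6, 8, 10, 12, 14]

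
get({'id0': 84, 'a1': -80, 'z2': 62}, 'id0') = 84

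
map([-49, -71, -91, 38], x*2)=[-98, -142, -182, 76]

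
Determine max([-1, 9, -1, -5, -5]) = 9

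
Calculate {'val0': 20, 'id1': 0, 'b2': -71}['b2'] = -71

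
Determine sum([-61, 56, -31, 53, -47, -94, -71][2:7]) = slice → [-31, 53, -47, -94, -71]
(-31) + 53 + (-47) + (-94) + (-71)
= -190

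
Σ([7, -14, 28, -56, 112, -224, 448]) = 301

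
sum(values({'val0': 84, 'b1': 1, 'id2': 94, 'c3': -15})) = 84 + 1 + 94 + (-15)
= 164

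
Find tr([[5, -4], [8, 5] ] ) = diagonal: 5 + 5
= 10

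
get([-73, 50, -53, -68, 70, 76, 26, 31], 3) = -68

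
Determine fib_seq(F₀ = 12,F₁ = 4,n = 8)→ [12, 4, 16, 20, 36, 56, 92, 148]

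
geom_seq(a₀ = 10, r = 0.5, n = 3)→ a_0 = 10*0.5^0 = 10.0
a_1 = 10*0.5^1 = 5.0
a_2 = 10*0.5^2 = 2.5
= [10.0, 5.0, 2.5]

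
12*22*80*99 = 2090880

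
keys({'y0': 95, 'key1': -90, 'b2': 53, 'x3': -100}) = ['y0', 'key1', 'b2', 'x3']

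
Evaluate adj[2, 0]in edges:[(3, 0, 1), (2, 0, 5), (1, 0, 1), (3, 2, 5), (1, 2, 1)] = 5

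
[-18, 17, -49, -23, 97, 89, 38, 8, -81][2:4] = [-49, -23]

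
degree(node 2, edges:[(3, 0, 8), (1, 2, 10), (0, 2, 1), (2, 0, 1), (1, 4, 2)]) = 3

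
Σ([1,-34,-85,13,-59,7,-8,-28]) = 1 + (-34) + (-85) + 13 + (-59) + 7 + (-8) + (-28)
= -193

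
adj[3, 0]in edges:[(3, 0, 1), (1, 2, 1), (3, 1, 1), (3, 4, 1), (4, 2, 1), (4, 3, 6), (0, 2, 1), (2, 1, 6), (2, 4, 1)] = 1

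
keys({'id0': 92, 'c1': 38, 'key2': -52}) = ['id0', 'c1', 'key2']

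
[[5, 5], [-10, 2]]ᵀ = [[5, -10], [5, 2]]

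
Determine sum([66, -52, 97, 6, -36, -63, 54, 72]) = 66 + (-52) + 97 + 6 + (-36) + (-63) + 54 + 72
= 144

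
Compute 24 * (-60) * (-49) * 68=4798080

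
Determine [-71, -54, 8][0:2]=[-71, -54]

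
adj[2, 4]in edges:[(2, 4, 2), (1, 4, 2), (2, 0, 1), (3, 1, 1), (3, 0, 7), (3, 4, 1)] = 2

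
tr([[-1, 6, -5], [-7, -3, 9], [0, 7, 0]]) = diagonal: (-1) + (-3) + 0
= -4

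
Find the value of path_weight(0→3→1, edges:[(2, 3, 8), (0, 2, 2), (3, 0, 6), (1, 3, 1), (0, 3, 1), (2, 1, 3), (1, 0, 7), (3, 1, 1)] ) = w(0→3)=1 + w(3→1)=1
= 2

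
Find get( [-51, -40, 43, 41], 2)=43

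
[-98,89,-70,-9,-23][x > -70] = [89, -9, -23]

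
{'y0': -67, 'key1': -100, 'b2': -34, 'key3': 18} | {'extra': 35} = {'y0': -67, 'key1': -100, 'b2': -34, 'key3': 18, 'extra': 35}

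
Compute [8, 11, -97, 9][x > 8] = [11, 9]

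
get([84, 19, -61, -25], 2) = -61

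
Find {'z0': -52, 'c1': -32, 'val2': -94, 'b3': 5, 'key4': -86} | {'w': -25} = {'z0': -52, 'c1': -32, 'val2': -94, 'b3': 5, 'key4': -86, 'w': -25}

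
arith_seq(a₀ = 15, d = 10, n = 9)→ [15, 25, 35, 45, 55, 65, 75, 85, 95]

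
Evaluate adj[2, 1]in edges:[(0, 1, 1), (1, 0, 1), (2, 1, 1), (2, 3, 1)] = 1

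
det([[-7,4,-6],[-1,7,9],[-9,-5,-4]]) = -867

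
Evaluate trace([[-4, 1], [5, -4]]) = -8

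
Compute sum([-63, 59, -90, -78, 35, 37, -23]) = -123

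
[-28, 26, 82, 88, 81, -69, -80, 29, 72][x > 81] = keep x where x > 81: -28✗, 26✗, 82✓, 88✓, 81✗, -69✗, -80✗, 29✗, 72✗
= [82, 88]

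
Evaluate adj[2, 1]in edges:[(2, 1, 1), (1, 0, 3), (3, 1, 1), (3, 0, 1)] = 1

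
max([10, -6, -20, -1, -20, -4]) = 10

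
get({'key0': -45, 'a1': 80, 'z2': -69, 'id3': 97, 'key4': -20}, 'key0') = -45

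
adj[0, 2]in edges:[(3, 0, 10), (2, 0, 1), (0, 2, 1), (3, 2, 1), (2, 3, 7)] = 1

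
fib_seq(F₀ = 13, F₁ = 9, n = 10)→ [13, 9, 22, 31, 53, 84, 137, 221, 358, 579]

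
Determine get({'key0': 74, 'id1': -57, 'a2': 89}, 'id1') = -57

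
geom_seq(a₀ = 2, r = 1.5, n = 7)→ [2.0, 3.0, 4.5, 6.75, 10.125, 15.1875, 22.78125]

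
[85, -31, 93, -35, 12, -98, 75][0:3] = [85, -31, 93]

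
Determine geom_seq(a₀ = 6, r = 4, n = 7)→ a_0 = 6*4^0 = 6
a_1 = 6*4^1 = 24
a_2 = 6*4^2 = 96
...
= [6, 24, 96, 384, 1536, 6144, 24576]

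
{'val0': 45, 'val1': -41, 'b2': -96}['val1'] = -41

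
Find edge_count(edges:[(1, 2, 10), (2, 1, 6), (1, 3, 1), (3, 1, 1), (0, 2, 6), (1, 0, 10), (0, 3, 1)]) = 7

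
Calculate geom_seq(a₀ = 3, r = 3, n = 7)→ [3, 9, 27, 81, 243, 729, 2187]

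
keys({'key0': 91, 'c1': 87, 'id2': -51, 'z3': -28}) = ['key0', 'c1', 'id2', 'z3']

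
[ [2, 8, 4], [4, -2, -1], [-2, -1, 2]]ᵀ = [[2, 4, -2], [8, -2, -1], [4, -1, 2]]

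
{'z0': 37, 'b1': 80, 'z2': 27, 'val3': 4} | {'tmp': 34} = {'z0': 37, 'b1': 80, 'z2': 27, 'val3': 4, 'tmp': 34}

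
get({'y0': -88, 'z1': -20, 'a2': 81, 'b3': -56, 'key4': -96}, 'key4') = -96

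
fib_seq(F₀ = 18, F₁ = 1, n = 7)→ F_2 = F_1 + F_0 = 19
F_3 = F_2 + F_1 = 20
F_4 = F_3 + F_2 = 39
...
= [18, 1, 19, 20, 39, 59, 98]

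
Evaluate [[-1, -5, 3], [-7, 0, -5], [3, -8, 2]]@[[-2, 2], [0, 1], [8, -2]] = [[26, -13], [-26, -4], [10, -6]]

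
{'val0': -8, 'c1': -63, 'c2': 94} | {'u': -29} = {'val0': -8, 'c1': -63, 'c2': 94, 'u': -29}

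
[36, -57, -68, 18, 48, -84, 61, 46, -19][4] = 48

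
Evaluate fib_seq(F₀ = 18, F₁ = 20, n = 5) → [18, 20, 38, 58, 96]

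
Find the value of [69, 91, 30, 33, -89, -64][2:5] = [30, 33, -89]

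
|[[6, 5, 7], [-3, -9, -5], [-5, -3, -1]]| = (1)*(6)*det([[-9, -5], [-3, -1]]) + (-1)*(5)*det([[-3, -5], [-5, -1]]) + (1)*(7)*det([[-3, -9], [-5, -3]])
= -36 + 110 + -252
= -178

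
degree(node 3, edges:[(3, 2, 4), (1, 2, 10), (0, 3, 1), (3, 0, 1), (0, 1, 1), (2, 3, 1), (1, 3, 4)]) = incident: (3,2), (0,3), (3,0), (2,3), (1,3)
= 5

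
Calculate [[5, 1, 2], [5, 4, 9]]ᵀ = [[5, 5], [1, 4], [2, 9]]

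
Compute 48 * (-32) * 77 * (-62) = 7332864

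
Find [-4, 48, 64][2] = 64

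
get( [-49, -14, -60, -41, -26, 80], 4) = -26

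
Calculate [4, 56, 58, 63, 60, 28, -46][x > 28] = [56, 58, 63, 60]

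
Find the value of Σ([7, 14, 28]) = 49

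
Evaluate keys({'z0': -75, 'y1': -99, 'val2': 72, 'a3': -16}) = ['z0', 'y1', 'val2', 'a3']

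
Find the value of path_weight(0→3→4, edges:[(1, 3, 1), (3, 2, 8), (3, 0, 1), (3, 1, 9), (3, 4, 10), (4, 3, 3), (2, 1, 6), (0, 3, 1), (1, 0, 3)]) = 11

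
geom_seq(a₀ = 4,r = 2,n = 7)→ a_0 = 4*2^0 = 4
a_1 = 4*2^1 = 8
a_2 = 4*2^2 = 16
...
= [4, 8, 16, 32, 64, 128, 256]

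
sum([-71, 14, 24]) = (-71) + 14 + 24
= -33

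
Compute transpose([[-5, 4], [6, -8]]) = [[-5, 6], [4, -8]]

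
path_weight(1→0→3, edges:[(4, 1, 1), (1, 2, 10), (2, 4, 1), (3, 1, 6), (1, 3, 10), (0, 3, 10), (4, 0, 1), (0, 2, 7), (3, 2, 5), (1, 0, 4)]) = w(1→0)=4 + w(0→3)=10
= 14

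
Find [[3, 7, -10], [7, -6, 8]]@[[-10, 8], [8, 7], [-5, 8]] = C[0][0] = (3)*(-10) + (7)*(8) + (-10)*(-5) = 76
C[0][1] = (3)*(8) + (7)*(7) + (-10)*(8) = -7
C[1][0] = (7)*(-10) + (-6)*(8) + (8)*(-5) = -158
C[1][1] = (7)*(8) + (-6)*(7) + (8)*(8) = 78
= [[76, -7], [-158, 78]]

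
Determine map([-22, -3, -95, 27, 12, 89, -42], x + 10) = -22+10=-12, -3+10=7, -95+10=-85, 27+10=37, 12+10=22, 89+10=99, -42+10=-32
= [-12, 7, -85, 37, 22, 99, -32]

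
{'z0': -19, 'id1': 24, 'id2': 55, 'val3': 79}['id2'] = 55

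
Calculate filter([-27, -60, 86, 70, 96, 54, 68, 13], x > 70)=[86, 96]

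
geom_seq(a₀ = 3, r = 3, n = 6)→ [3, 9, 27, 81, 243, 729]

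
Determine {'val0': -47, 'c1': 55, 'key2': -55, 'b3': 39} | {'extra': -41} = {'val0': -47, 'c1': 55, 'key2': -55, 'b3': 39, 'extra': -41}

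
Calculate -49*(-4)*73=14308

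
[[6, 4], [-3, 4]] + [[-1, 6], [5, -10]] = [[5, 10], [2, -6]]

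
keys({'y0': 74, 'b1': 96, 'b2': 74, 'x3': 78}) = ['y0', 'b1', 'b2', 'x3']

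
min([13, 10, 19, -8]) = -8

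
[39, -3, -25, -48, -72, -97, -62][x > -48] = [39, -3, -25]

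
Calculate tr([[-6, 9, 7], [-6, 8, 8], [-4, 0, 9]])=diagonal: (-6) + 8 + 9
= 11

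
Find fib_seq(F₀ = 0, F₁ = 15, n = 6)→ F_2 = F_1 + F_0 = 15
F_3 = F_2 + F_1 = 30
F_4 = F_3 + F_2 = 45
...
= [0, 15, 15, 30, 45, 75]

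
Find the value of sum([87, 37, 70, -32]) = 87 + 37 + 70 + (-32)
= 162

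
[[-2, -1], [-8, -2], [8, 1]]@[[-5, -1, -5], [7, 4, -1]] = C[0][0] = (-2)*(-5) + (-1)*(7) = 3
C[0][1] = (-2)*(-1) + (-1)*(4) = -2
C[0][2] = (-2)*(-5) + (-1)*(-1) = 11
C[1][0] = (-8)*(-5) + (-2)*(7) = 26
C[1][1] = (-8)*(-1) + (-2)*(4) = 0
C[1][2] = (-8)*(-5) + (-2)*(-1) = 42
... (3 more cells)
= [[3, -2, 11], [26, 0, 42], [-33, -4, -41]]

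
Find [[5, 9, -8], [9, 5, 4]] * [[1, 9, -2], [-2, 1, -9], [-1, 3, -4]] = [[-5, 30, -59], [-5, 98, -79]]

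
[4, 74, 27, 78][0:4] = [4, 74, 27, 78]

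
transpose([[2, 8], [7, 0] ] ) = [[2, 7], [8, 0]]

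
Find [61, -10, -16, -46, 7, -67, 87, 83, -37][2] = -16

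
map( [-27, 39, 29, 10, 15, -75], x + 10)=-27+10=-17, 39+10=49, 29+10=39, 10+10=20, 15+10=25, -75+10=-65
= [-17, 49, 39, 20, 25, -65]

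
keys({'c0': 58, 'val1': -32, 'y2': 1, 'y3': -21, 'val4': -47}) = ['c0', 'val1', 'y2', 'y3', 'val4']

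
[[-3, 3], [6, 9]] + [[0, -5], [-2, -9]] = [[-3, -2], [4, 0]]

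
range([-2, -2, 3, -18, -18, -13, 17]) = 35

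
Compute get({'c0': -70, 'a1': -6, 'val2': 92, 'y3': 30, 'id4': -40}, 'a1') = -6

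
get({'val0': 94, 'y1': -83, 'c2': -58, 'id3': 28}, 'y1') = -83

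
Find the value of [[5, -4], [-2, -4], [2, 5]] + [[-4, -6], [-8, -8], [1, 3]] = [[1, -10], [-10, -12], [3, 8]]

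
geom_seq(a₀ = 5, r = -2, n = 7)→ [5, -10, 20, -40, 80, -160, 320]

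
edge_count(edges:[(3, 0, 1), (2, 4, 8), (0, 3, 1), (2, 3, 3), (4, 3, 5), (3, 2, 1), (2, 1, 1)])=7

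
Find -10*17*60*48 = -489600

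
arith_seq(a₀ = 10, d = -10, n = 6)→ a_0 = 10 + 0*-10 = 10
a_1 = 10 + 1*-10 = 0
a_2 = 10 + 2*-10 = -10
...
= [10, 0, -10, -20, -30, -40]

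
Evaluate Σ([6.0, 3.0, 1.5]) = 10.5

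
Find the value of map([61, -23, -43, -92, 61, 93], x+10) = [71, -13, -33, -82, 71, 103]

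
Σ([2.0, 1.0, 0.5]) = 2.0 + 1.0 + 0.5
= 3.5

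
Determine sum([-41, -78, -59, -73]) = (-41) + (-78) + (-59) + (-73)
= -251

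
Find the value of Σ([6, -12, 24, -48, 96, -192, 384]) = 258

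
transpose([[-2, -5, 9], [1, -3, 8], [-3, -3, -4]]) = [[-2, 1, -3], [-5, -3, -3], [9, 8, -4]]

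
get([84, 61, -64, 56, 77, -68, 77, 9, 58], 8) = 58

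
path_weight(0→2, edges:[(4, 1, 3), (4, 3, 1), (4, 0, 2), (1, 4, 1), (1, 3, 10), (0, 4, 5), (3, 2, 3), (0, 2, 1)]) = w(0→2)=1
= 1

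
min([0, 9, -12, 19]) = -12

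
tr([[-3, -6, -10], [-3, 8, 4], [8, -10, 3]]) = 8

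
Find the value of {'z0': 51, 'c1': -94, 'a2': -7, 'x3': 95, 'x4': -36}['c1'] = -94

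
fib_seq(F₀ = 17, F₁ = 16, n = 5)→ F_2 = F_1 + F_0 = 33
F_3 = F_2 + F_1 = 49
F_4 = F_3 + F_2 = 82
= [17, 16, 33, 49, 82]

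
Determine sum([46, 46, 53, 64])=46 + 46 + 53 + 64
= 209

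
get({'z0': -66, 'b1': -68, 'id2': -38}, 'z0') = -66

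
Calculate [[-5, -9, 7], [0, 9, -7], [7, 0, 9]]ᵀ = [[-5, 0, 7], [-9, 9, 0], [7, -7, 9]]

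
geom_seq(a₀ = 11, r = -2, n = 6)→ a_0 = 11*(-2)^0 = 11
a_1 = 11*(-2)^1 = -22
a_2 = 11*(-2)^2 = 44
...
= [11, -22, 44, -88, 176, -352]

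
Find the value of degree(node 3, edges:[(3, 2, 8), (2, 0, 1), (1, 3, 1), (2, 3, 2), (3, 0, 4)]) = incident: (3,2), (1,3), (2,3), (3,0)
= 4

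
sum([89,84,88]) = 89 + 84 + 88
= 261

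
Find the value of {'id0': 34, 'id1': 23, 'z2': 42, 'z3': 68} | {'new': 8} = {'id0': 34, 'id1': 23, 'z2': 42, 'z3': 68, 'new': 8}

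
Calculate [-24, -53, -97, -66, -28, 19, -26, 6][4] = -28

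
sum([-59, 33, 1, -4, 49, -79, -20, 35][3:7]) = slice → [-4, 49, -79, -20]
(-4) + 49 + (-79) + (-20)
= -54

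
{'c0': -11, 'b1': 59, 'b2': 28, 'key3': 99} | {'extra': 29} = {'c0': -11, 'b1': 59, 'b2': 28, 'key3': 99, 'extra': 29}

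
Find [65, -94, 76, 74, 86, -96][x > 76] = keep x where x > 76: 65✗, -94✗, 76✗, 74✗, 86✓, -96✗
= [86]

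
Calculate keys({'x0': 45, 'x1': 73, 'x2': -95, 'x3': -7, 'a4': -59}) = ['x0', 'x1', 'x2', 'x3', 'a4']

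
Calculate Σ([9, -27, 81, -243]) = -180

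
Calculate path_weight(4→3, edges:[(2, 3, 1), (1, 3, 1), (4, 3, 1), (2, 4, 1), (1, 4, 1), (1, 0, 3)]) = w(4→3)=1
= 1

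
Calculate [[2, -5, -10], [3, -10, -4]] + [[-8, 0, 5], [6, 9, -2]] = [[-6, -5, -5], [9, -1, -6]]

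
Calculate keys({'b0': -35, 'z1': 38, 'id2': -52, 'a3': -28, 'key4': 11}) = ['b0', 'z1', 'id2', 'a3', 'key4']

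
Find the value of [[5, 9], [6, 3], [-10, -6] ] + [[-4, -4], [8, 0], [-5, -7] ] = [[1, 5], [14, 3], [-15, -13]]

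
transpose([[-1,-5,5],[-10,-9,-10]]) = [[-1, -10], [-5, -9], [5, -10]]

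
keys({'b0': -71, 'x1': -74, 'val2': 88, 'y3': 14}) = ['b0', 'x1', 'val2', 'y3']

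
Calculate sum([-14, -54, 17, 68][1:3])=-37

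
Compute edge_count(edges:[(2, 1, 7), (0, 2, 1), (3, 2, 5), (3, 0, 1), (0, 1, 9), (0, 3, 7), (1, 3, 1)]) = 7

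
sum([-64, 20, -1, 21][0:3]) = slice → [-64, 20, -1]
(-64) + 20 + (-1)
= -45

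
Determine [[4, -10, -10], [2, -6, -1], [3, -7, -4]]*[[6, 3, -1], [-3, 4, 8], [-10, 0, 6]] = C[0][0] = (4)*(6) + (-10)*(-3) + (-10)*(-10) = 154
C[0][1] = (4)*(3) + (-10)*(4) + (-10)*(0) = -28
C[0][2] = (4)*(-1) + (-10)*(8) + (-10)*(6) = -144
C[1][0] = (2)*(6) + (-6)*(-3) + (-1)*(-10) = 40
C[1][1] = (2)*(3) + (-6)*(4) + (-1)*(0) = -18
C[1][2] = (2)*(-1) + (-6)*(8) + (-1)*(6) = -56
... (3 more cells)
= [[154, -28, -144], [40, -18, -56], [79, -19, -83]]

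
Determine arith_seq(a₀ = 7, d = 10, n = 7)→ a_0 = 7 + 0*10 = 7
a_1 = 7 + 1*10 = 17
a_2 = 7 + 2*10 = 27
...
= [7, 17, 27, 37, 47, 57, 67]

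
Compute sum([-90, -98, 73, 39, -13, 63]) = -26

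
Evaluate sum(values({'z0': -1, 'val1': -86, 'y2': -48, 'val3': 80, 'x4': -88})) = -143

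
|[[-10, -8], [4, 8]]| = -48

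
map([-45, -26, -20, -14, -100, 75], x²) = [2025, 676, 400, 196, 10000, 5625]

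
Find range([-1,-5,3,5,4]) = 10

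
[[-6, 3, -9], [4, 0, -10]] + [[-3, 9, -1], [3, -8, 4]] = [[-9, 12, -10], [7, -8, -6]]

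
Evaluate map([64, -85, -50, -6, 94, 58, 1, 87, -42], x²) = [4096, 7225, 2500, 36, 8836, 3364, 1, 7569, 1764]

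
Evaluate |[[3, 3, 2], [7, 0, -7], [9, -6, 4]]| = -483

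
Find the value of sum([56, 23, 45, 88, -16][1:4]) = 156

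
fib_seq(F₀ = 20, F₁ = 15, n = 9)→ [20, 15, 35, 50, 85, 135, 220, 355, 575]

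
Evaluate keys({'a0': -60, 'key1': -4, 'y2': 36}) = ['a0', 'key1', 'y2']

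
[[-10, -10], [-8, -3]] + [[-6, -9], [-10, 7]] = [[-16, -19], [-18, 4]]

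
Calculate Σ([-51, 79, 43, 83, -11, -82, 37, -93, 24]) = (-51) + 79 + 43 + 83 + (-11) + (-82) + 37 + (-93) + 24
= 29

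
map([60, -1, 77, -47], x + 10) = [70, 9, 87, -37]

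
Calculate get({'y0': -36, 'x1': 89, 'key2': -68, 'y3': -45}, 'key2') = -68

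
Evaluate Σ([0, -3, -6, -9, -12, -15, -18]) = 0 + (-3) + (-6) + (-9) + (-12) + (-15) + (-18)
= -63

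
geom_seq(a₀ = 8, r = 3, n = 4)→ [8, 24, 72, 216]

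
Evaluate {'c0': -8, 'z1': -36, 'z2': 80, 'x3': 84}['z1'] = -36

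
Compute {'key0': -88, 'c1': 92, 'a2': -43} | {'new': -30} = {'key0': -88, 'c1': 92, 'a2': -43, 'new': -30}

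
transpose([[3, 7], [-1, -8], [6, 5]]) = [[3, -1, 6], [7, -8, 5]]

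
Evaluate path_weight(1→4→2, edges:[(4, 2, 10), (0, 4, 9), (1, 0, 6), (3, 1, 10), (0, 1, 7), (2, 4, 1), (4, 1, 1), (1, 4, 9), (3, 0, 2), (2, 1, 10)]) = 19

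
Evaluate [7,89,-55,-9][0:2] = [7, 89]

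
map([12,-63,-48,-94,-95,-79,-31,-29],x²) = (12)²=144, (-63)²=3969, (-48)²=2304, (-94)²=8836, (-95)²=9025, (-79)²=6241, (-31)²=961, (-29)²=841
= [144, 3969, 2304, 8836, 9025, 6241, 961, 841]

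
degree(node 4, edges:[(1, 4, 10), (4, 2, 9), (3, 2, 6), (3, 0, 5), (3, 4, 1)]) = incident: (1,4), (4,2), (3,4)
= 3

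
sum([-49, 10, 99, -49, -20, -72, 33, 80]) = 32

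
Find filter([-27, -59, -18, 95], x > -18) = keep x where x > -18: -27✗, -59✗, -18✗, 95✓
= [95]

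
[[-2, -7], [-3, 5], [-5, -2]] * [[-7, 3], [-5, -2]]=C[0][0] = (-2)*(-7) + (-7)*(-5) = 49
C[0][1] = (-2)*(3) + (-7)*(-2) = 8
C[1][0] = (-3)*(-7) + (5)*(-5) = -4
C[1][1] = (-3)*(3) + (5)*(-2) = -19
C[2][0] = (-5)*(-7) + (-2)*(-5) = 45
C[2][1] = (-5)*(3) + (-2)*(-2) = -11
= [[49, 8], [-4, -19], [45, -11]]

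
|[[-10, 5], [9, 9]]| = (-10)*(9) - (5)*(9)
= -135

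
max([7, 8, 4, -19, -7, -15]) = 8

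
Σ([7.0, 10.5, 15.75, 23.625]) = 56.875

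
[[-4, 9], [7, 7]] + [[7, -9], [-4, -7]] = [[3, 0], [3, 0]]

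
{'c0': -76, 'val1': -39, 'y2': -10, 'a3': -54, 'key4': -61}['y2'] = -10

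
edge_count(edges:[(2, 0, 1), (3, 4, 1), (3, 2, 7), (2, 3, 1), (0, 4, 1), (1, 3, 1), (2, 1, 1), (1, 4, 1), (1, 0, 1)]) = 9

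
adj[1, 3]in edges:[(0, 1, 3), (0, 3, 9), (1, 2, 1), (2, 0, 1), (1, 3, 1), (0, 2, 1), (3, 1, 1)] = 1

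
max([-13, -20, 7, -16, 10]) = 10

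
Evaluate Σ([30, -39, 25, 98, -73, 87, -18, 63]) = 30 + (-39) + 25 + 98 + (-73) + 87 + (-18) + 63
= 173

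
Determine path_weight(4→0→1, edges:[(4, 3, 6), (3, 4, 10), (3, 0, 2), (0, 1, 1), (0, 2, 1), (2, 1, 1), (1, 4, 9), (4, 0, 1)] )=2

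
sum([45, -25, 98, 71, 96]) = 285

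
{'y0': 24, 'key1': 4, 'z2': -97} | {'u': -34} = {'y0': 24, 'key1': 4, 'z2': -97, 'u': -34}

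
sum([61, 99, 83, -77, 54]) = 61 + 99 + 83 + (-77) + 54
= 220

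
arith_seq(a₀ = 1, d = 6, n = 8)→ [1, 7, 13, 19, 25, 31, 37, 43]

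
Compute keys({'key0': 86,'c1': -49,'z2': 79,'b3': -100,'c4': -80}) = ['key0', 'c1', 'z2', 'b3', 'c4']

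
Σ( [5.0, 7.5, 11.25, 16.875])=5.0 + 7.5 + 11.25 + 16.875
= 40.625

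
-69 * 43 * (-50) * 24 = 3560400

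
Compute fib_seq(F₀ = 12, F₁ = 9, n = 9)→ [12, 9, 21, 30, 51, 81, 132, 213, 345]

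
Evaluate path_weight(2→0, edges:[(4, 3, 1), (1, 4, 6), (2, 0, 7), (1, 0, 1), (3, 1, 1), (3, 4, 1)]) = 7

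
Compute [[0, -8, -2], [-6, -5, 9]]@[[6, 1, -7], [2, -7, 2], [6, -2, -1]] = C[0][0] = (0)*(6) + (-8)*(2) + (-2)*(6) = -28
C[0][1] = (0)*(1) + (-8)*(-7) + (-2)*(-2) = 60
C[0][2] = (0)*(-7) + (-8)*(2) + (-2)*(-1) = -14
C[1][0] = (-6)*(6) + (-5)*(2) + (9)*(6) = 8
C[1][1] = (-6)*(1) + (-5)*(-7) + (9)*(-2) = 11
C[1][2] = (-6)*(-7) + (-5)*(2) + (9)*(-1) = 23
= [[-28, 60, -14], [8, 11, 23]]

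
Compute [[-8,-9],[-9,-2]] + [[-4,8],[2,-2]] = [[-12, -1], [-7, -4]]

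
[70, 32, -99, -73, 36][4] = 36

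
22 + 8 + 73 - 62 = 41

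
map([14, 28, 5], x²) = [196, 784, 25]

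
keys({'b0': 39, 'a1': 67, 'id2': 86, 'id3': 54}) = ['b0', 'a1', 'id2', 'id3']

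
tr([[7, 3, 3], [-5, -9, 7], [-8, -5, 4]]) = 2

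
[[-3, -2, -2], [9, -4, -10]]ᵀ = [[-3, 9], [-2, -4], [-2, -10]]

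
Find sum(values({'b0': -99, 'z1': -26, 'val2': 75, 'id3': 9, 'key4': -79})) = -120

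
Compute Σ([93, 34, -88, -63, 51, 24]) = 93 + 34 + (-88) + (-63) + 51 + 24
= 51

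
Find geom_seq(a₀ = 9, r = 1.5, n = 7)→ a_0 = 9*1.5^0 = 9.0
a_1 = 9*1.5^1 = 13.5
a_2 = 9*1.5^2 = 20.25
...
= [9.0, 13.5, 20.25, 30.375, 45.5625, 68.34375, 102.515625]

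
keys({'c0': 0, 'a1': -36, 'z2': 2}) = ['c0', 'a1', 'z2']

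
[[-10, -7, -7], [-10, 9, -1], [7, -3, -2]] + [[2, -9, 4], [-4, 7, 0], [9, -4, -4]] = [[-8, -16, -3], [-14, 16, -1], [16, -7, -6]]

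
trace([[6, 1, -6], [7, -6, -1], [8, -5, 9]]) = diagonal: 6 + (-6) + 9
= 9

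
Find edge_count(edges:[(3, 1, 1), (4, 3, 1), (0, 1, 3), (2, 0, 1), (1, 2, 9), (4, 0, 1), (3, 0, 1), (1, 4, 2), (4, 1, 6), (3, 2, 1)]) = 10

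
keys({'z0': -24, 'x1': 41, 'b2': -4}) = ['z0', 'x1', 'b2']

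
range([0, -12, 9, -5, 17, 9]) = 29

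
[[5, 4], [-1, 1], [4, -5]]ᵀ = [[5, -1, 4], [4, 1, -5]]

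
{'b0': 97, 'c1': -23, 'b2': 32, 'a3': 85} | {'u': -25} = {'b0': 97, 'c1': -23, 'b2': 32, 'a3': 85, 'u': -25}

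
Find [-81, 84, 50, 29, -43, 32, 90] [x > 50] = [84, 90]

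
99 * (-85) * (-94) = 791010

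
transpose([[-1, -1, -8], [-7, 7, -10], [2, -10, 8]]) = [[-1, -7, 2], [-1, 7, -10], [-8, -10, 8]]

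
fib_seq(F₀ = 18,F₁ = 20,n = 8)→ [18, 20, 38, 58, 96, 154, 250, 404]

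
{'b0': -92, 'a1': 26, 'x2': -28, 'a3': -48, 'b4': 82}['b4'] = 82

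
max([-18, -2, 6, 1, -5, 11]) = 11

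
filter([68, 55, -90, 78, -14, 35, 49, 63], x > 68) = keep x where x > 68: 68✗, 55✗, -90✗, 78✓, -14✗, 35✗, 49✗, 63✗
= [78]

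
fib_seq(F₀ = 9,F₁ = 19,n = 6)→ [9, 19, 28, 47, 75, 122]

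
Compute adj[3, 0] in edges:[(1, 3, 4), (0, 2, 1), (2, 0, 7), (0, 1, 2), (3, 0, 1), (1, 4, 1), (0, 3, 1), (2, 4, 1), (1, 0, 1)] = 1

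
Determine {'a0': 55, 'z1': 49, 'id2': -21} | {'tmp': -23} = {'a0': 55, 'z1': 49, 'id2': -21, 'tmp': -23}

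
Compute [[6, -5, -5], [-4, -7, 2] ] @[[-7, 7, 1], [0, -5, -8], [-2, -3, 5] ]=C[0][0] = (6)*(-7) + (-5)*(0) + (-5)*(-2) = -32
C[0][1] = (6)*(7) + (-5)*(-5) + (-5)*(-3) = 82
C[0][2] = (6)*(1) + (-5)*(-8) + (-5)*(5) = 21
C[1][0] = (-4)*(-7) + (-7)*(0) + (2)*(-2) = 24
C[1][1] = (-4)*(7) + (-7)*(-5) + (2)*(-3) = 1
C[1][2] = (-4)*(1) + (-7)*(-8) + (2)*(5) = 62
= [[-32, 82, 21], [24, 1, 62]]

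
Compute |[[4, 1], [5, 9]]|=(4)*(9) - (1)*(5)
= 31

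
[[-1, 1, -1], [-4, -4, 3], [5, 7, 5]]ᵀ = [[-1, -4, 5], [1, -4, 7], [-1, 3, 5]]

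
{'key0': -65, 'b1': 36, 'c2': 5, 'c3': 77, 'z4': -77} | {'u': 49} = {'key0': -65, 'b1': 36, 'c2': 5, 'c3': 77, 'z4': -77, 'u': 49}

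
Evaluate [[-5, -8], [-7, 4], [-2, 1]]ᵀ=[[-5, -7, -2], [-8, 4, 1]]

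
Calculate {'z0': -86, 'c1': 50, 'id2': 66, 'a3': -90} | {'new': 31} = {'z0': -86, 'c1': 50, 'id2': 66, 'a3': -90, 'new': 31}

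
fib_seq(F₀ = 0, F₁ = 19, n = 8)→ [0, 19, 19, 38, 57, 95, 152, 247]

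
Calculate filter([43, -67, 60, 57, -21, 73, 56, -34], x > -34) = [43, 60, 57, -21, 73, 56]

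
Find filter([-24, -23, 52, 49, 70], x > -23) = keep x where x > -23: -24✗, -23✗, 52✓, 49✓, 70✓
= [52, 49, 70]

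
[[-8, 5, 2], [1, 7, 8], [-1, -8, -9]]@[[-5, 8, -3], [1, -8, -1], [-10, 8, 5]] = [[25, -88, 29], [-78, 16, 30], [87, -16, -34]]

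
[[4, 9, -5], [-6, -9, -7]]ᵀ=[[4, -6], [9, -9], [-5, -7]]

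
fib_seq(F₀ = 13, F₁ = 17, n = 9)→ F_2 = F_1 + F_0 = 30
F_3 = F_2 + F_1 = 47
F_4 = F_3 + F_2 = 77
...
= [13, 17, 30, 47, 77, 124, 201, 325, 526]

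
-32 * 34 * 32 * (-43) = 1497088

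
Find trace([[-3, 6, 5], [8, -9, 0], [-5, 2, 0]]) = diagonal: (-3) + (-9) + 0
= -12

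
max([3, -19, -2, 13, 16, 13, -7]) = 16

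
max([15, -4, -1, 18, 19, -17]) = 19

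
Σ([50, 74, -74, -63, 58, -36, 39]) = 48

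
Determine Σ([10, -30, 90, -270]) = -200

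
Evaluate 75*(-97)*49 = -356475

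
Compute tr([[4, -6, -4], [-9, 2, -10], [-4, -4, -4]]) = 2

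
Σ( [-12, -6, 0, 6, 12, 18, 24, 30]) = (-12) + (-6) + 0 + 6 + 12 + 18 + 24 + 30
= 72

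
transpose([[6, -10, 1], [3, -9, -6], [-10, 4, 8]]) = [[6, 3, -10], [-10, -9, 4], [1, -6, 8]]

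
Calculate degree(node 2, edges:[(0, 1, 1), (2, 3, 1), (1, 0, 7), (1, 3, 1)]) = incident: (2,3)
= 1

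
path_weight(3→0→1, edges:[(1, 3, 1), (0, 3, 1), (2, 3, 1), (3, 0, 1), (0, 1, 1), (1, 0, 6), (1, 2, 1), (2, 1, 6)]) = w(3→0)=1 + w(0→1)=1
= 2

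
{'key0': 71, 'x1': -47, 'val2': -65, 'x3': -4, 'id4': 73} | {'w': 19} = {'key0': 71, 'x1': -47, 'val2': -65, 'x3': -4, 'id4': 73, 'w': 19}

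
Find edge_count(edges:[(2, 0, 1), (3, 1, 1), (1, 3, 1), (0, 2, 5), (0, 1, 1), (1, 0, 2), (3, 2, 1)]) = 7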